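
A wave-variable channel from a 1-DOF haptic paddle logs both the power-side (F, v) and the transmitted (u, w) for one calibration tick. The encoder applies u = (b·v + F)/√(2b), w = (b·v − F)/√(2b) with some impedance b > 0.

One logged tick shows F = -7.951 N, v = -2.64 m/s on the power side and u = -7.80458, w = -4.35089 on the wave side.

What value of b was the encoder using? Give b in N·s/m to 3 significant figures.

u + w = -12.15547;  u + w = √(2b)·v, so √(2b) = -12.15547/(-2.64) = 4.60434.
b = (√(2b))²/2 = 21.19999/2 = 10.60000.
(Check via u − w = 2F/√(2b): u − w = -3.45369, 2F/√(2b) = -3.45369.)

b = 10.6 N·s/m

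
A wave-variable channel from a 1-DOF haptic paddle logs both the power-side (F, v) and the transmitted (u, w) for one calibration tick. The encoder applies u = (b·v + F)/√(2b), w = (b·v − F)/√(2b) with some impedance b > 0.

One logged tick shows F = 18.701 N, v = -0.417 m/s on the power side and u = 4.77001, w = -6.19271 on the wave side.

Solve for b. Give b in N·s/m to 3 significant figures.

u + w = -1.42270;  u + w = √(2b)·v, so √(2b) = -1.42270/(-0.417) = 3.41175.
b = (√(2b))²/2 = 11.64004/2 = 5.82002.
(Check via u − w = 2F/√(2b): u − w = 10.96272, 2F/√(2b) = 10.96270.)

b = 5.82 N·s/m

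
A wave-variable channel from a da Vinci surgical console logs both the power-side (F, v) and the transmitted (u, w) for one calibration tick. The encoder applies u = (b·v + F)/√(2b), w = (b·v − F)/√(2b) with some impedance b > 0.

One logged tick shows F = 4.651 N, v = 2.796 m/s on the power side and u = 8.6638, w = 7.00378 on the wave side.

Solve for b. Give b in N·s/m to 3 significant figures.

b = 15.7 N·s/m

u + w = 15.66758;  u + w = √(2b)·v, so √(2b) = 15.66758/2.796 = 5.60357.
b = (√(2b))²/2 = 31.39999/2 = 15.69999.
(Check via u − w = 2F/√(2b): u − w = 1.66002, 2F/√(2b) = 1.66001.)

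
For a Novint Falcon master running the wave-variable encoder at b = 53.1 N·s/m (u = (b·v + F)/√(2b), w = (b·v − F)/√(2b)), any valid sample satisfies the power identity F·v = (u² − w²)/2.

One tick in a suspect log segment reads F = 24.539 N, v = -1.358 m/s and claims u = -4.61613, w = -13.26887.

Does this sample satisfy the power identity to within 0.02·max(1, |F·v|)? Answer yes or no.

F·v = 24.539×(-1.358) = -33.32396 W.
(u² − w²)/2 = (21.30866 − 176.06291)/2 = -77.37713 W.
|Δ| = 44.05317;  2% of max(1, |F·v|) = 0.66648.

no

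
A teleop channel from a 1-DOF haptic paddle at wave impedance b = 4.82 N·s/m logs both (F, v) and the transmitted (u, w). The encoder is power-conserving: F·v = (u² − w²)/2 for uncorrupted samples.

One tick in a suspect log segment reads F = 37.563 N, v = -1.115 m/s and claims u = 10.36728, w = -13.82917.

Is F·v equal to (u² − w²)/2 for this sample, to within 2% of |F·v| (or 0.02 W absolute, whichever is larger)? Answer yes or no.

F·v = 37.563×(-1.115) = -41.8827 W.
(u² − w²)/2 = (107.4805 − 191.2459)/2 = -41.8827 W.
|Δ| = 0.0000;  2% of max(1, |F·v|) = 0.8377.

yes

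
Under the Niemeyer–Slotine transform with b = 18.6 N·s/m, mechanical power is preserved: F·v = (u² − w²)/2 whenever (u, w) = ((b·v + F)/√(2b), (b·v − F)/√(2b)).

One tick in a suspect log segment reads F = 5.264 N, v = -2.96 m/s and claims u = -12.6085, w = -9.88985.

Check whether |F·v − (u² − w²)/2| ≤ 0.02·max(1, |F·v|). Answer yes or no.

no

F·v = 5.264×(-2.96) = -15.58144 W.
(u² − w²)/2 = (158.97427 − 97.80913)/2 = 30.58257 W.
|Δ| = 46.16401;  2% of max(1, |F·v|) = 0.31163.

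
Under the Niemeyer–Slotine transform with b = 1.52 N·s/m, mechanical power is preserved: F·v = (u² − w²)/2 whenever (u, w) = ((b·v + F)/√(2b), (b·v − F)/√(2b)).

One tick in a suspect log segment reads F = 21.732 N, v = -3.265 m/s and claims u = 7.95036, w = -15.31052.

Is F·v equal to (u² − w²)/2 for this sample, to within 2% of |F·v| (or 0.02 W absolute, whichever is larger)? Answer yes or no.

F·v = 21.732×(-3.265) = -70.95498 W.
(u² − w²)/2 = (63.20822 − 234.41202)/2 = -85.60190 W.
|Δ| = 14.64692;  2% of max(1, |F·v|) = 1.41910.

no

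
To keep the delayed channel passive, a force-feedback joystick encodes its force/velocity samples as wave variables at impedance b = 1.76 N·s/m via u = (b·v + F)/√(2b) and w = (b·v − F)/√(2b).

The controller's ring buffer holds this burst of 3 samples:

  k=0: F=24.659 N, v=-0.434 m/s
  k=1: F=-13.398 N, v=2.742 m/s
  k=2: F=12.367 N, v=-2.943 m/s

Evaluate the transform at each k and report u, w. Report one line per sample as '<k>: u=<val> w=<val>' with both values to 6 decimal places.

0: u=12.736163 w=-13.550419
1: u=-4.568934 w=9.713382
2: u=3.830854 w=-9.352412

k=0: b·v=1.76×(-0.434)=-0.763840; √(2b)=1.876166; u=(-0.763840+24.659)/1.876166=12.736163, w=(-0.763840−24.659)/1.876166=-13.550419
k=1: b·v=1.76×2.742=4.825920; √(2b)=1.876166; u=(4.825920+(-13.398))/1.876166=-4.568934, w=(4.825920−(-13.398))/1.876166=9.713382
k=2: b·v=1.76×(-2.943)=-5.179680; √(2b)=1.876166; u=(-5.179680+12.367)/1.876166=3.830854, w=(-5.179680−12.367)/1.876166=-9.352412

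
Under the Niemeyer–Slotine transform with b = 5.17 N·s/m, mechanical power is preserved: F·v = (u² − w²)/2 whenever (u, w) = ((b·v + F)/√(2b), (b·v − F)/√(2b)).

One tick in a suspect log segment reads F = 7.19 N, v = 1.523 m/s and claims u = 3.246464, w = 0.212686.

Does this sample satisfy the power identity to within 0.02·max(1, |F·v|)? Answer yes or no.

F·v = 7.19×1.523 = 10.950370 W.
(u² − w²)/2 = (10.539529 − 0.045235)/2 = 5.247147 W.
|Δ| = 5.703223;  2% of max(1, |F·v|) = 0.219007.

no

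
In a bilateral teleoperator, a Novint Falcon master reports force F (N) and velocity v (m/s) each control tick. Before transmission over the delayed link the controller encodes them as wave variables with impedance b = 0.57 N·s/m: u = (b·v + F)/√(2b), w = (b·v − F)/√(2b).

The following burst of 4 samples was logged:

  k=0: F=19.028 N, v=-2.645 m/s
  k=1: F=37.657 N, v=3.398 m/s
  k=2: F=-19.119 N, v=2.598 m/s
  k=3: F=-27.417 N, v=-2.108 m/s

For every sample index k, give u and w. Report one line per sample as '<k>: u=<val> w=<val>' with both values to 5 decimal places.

0: u=16.40931 w=-19.23340
1: u=37.08305 w=-33.45498
2: u=-16.51963 w=19.29354
3: u=-26.80374 w=24.55301

k=0: b·v=0.57×(-2.645)=-1.50765; √(2b)=1.06771; u=(-1.50765+19.028)/1.06771=16.40931, w=(-1.50765−19.028)/1.06771=-19.23340
k=1: b·v=0.57×3.398=1.93686; √(2b)=1.06771; u=(1.93686+37.657)/1.06771=37.08305, w=(1.93686−37.657)/1.06771=-33.45498
k=2: b·v=0.57×2.598=1.48086; √(2b)=1.06771; u=(1.48086+(-19.119))/1.06771=-16.51963, w=(1.48086−(-19.119))/1.06771=19.29354
k=3: b·v=0.57×(-2.108)=-1.20156; √(2b)=1.06771; u=(-1.20156+(-27.417))/1.06771=-26.80374, w=(-1.20156−(-27.417))/1.06771=24.55301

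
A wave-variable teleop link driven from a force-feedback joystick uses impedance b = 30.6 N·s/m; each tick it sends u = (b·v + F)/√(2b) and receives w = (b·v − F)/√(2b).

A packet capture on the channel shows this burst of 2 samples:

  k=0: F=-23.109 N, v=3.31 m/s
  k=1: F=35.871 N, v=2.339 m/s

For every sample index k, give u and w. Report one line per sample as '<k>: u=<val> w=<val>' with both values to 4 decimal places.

k=0: b·v=30.6×3.31=101.2860; √(2b)=7.8230; u=(101.2860+(-23.109))/7.8230=9.9932, w=(101.2860−(-23.109))/7.8230=15.9011
k=1: b·v=30.6×2.339=71.5734; √(2b)=7.8230; u=(71.5734+35.871)/7.8230=13.7343, w=(71.5734−35.871)/7.8230=4.5637

0: u=9.9932 w=15.9011
1: u=13.7343 w=4.5637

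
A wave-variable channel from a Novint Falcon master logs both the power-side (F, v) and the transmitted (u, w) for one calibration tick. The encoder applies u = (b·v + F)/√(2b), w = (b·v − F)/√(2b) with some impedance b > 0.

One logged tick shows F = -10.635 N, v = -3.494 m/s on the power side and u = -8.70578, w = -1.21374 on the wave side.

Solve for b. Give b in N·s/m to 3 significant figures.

b = 4.03 N·s/m

u + w = -9.9195;  u + w = √(2b)·v, so √(2b) = -9.9195/(-3.494) = 2.8390.
b = (√(2b))²/2 = 8.0600/2 = 4.0300.
(Check via u − w = 2F/√(2b): u − w = -7.4920, 2F/√(2b) = -7.4920.)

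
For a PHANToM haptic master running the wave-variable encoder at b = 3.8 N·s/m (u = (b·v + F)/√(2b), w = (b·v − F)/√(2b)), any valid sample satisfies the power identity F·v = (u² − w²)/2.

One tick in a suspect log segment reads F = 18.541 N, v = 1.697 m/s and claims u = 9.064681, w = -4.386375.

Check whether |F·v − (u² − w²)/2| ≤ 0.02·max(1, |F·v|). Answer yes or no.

F·v = 18.541×1.697 = 31.464077 W.
(u² − w²)/2 = (82.168442 − 19.240286)/2 = 31.464078 W.
|Δ| = 0.000001;  2% of max(1, |F·v|) = 0.629282.

yes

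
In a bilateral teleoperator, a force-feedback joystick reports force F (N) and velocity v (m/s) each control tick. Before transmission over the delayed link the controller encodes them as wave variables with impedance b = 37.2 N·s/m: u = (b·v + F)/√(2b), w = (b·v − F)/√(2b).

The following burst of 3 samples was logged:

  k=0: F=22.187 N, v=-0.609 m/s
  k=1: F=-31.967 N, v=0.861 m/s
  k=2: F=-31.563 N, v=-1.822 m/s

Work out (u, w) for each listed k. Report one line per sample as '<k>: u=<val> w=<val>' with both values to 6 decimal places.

0: u=-0.054234 w=-5.198722
1: u=0.007211 w=7.419382
2: u=-11.517118 w=-4.198622

k=0: b·v=37.2×(-0.609)=-22.654800; √(2b)=8.625543; u=(-22.654800+22.187)/8.625543=-0.054234, w=(-22.654800−22.187)/8.625543=-5.198722
k=1: b·v=37.2×0.861=32.029200; √(2b)=8.625543; u=(32.029200+(-31.967))/8.625543=0.007211, w=(32.029200−(-31.967))/8.625543=7.419382
k=2: b·v=37.2×(-1.822)=-67.778400; √(2b)=8.625543; u=(-67.778400+(-31.563))/8.625543=-11.517118, w=(-67.778400−(-31.563))/8.625543=-4.198622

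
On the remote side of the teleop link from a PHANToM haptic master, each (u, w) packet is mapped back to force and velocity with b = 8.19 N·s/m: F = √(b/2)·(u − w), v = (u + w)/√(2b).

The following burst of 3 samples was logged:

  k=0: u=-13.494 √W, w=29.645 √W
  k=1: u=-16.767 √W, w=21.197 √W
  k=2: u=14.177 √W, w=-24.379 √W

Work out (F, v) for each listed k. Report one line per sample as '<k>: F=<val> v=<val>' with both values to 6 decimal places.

0: F=-87.296539 v=3.990639
1: F=-76.824354 v=1.094578
2: F=78.022332 v=-2.520742

k=0: u−w=-43.139000, u+w=16.151000; √(b/2)=2.023611, √(2b)=4.047221; F=2.023611×(-43.139)=-87.296539, v=16.151000/4.047221=3.990639
k=1: u−w=-37.964000, u+w=4.430000; √(b/2)=2.023611, √(2b)=4.047221; F=2.023611×(-37.964)=-76.824354, v=4.430000/4.047221=1.094578
k=2: u−w=38.556000, u+w=-10.202000; √(b/2)=2.023611, √(2b)=4.047221; F=2.023611×38.556=78.022332, v=-10.202000/4.047221=-2.520742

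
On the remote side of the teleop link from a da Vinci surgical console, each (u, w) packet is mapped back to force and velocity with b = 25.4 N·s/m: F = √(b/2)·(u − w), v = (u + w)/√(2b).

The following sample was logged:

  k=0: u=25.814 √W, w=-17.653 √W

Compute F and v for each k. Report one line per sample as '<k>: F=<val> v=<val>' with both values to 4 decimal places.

0: F=154.9036 v=1.1450

k=0: u−w=43.4670, u+w=8.1610; √(b/2)=3.5637, √(2b)=7.1274; F=3.5637×43.467=154.9036, v=8.1610/7.1274=1.1450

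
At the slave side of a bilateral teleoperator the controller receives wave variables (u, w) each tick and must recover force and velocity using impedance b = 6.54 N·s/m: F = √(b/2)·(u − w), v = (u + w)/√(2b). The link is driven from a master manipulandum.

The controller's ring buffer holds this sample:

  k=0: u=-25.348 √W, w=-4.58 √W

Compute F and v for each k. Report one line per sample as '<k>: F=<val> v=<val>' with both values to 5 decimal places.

0: F=-37.55507 v=-8.27511

k=0: u−w=-20.76800, u+w=-29.92800; √(b/2)=1.80831, √(2b)=3.61663; F=1.80831×(-20.768)=-37.55507, v=-29.92800/3.61663=-8.27511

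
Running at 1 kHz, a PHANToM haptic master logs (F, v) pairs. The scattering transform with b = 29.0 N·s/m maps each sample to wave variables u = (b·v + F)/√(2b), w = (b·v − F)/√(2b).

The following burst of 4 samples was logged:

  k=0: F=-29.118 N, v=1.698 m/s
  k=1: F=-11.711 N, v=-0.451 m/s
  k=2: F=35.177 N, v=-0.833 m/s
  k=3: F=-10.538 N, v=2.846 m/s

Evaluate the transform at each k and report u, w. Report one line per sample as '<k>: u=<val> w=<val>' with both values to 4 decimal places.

k=0: b·v=29.0×1.698=49.2420; √(2b)=7.6158; u=(49.2420+(-29.118))/7.6158=2.6424, w=(49.2420−(-29.118))/7.6158=10.2892
k=1: b·v=29.0×(-0.451)=-13.0790; √(2b)=7.6158; u=(-13.0790+(-11.711))/7.6158=-3.2551, w=(-13.0790−(-11.711))/7.6158=-0.1796
k=2: b·v=29.0×(-0.833)=-24.1570; √(2b)=7.6158; u=(-24.1570+35.177)/7.6158=1.4470, w=(-24.1570−35.177)/7.6158=-7.7909
k=3: b·v=29.0×2.846=82.5340; √(2b)=7.6158; u=(82.5340+(-10.538))/7.6158=9.4535, w=(82.5340−(-10.538))/7.6158=12.2210

0: u=2.6424 w=10.2892
1: u=-3.2551 w=-0.1796
2: u=1.4470 w=-7.7909
3: u=9.4535 w=12.2210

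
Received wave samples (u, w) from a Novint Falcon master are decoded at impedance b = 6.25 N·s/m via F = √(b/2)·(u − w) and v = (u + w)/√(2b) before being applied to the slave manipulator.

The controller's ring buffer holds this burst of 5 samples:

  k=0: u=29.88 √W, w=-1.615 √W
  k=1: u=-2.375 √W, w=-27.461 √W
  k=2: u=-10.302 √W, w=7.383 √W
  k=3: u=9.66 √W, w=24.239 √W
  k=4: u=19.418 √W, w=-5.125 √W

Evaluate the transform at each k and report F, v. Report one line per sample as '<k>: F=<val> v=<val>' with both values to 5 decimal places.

0: F=55.67582 v=7.99455
1: F=44.34620 v=-8.43890
2: F=-31.26296 v=-0.82562
3: F=-25.77227 v=9.58809
4: F=43.38630 v=4.04267

k=0: u−w=31.49500, u+w=28.26500; √(b/2)=1.76777, √(2b)=3.53553; F=1.76777×31.495=55.67582, v=28.26500/3.53553=7.99455
k=1: u−w=25.08600, u+w=-29.83600; √(b/2)=1.76777, √(2b)=3.53553; F=1.76777×25.086=44.34620, v=-29.83600/3.53553=-8.43890
k=2: u−w=-17.68500, u+w=-2.91900; √(b/2)=1.76777, √(2b)=3.53553; F=1.76777×(-17.685)=-31.26296, v=-2.91900/3.53553=-0.82562
k=3: u−w=-14.57900, u+w=33.89900; √(b/2)=1.76777, √(2b)=3.53553; F=1.76777×(-14.579)=-25.77227, v=33.89900/3.53553=9.58809
k=4: u−w=24.54300, u+w=14.29300; √(b/2)=1.76777, √(2b)=3.53553; F=1.76777×24.543=43.38630, v=14.29300/3.53553=4.04267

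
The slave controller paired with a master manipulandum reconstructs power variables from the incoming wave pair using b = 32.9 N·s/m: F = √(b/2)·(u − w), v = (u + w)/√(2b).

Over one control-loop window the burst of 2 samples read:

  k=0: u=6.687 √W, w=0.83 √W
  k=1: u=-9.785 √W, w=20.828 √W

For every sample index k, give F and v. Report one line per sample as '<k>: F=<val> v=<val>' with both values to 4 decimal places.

k=0: u−w=5.8570, u+w=7.5170; √(b/2)=4.0559, √(2b)=8.1117; F=4.0559×5.857=23.7552, v=7.5170/8.1117=0.9267
k=1: u−w=-30.6130, u+w=11.0430; √(b/2)=4.0559, √(2b)=8.1117; F=4.0559×(-30.613)=-124.1620, v=11.0430/8.1117=1.3614

0: F=23.7552 v=0.9267
1: F=-124.1620 v=1.3614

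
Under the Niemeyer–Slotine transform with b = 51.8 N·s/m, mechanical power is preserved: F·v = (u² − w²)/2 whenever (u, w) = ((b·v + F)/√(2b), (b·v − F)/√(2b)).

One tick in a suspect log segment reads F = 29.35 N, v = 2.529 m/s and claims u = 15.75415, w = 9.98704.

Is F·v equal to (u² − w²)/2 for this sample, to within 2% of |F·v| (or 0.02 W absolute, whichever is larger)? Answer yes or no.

F·v = 29.35×2.529 = 74.2262 W.
(u² − w²)/2 = (248.1932 − 99.7410)/2 = 74.2261 W.
|Δ| = 0.0000;  2% of max(1, |F·v|) = 1.4845.

yes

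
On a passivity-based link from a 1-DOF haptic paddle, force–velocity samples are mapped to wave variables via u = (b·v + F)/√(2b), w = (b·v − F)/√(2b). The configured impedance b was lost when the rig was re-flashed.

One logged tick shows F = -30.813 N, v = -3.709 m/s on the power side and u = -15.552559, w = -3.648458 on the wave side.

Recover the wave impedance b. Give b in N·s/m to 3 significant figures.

b = 13.4 N·s/m

u + w = -19.201017;  u + w = √(2b)·v, so √(2b) = -19.201017/(-3.709) = 5.176872.
b = (√(2b))²/2 = 26.800000/2 = 13.400000.
(Check via u − w = 2F/√(2b): u − w = -11.904101, 2F/√(2b) = -11.904100.)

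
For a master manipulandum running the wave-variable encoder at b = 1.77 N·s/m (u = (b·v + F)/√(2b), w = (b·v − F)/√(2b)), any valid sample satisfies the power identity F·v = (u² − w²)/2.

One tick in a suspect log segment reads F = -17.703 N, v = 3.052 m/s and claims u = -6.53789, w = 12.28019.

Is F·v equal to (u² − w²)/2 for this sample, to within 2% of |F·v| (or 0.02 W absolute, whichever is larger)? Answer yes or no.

yes

F·v = (-17.703)×3.052 = -54.02956 W.
(u² − w²)/2 = (42.74401 − 150.80307)/2 = -54.02953 W.
|Δ| = 0.00003;  2% of max(1, |F·v|) = 1.08059.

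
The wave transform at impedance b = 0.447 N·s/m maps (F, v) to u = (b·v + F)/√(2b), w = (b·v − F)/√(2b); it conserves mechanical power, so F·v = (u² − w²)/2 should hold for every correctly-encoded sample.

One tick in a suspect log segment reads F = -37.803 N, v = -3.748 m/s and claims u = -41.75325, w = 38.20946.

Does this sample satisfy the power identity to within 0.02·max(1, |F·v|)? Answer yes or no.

F·v = (-37.803)×(-3.748) = 141.6856 W.
(u² − w²)/2 = (1743.3339 − 1459.9628)/2 = 141.6855 W.
|Δ| = 0.0001;  2% of max(1, |F·v|) = 2.8337.

yes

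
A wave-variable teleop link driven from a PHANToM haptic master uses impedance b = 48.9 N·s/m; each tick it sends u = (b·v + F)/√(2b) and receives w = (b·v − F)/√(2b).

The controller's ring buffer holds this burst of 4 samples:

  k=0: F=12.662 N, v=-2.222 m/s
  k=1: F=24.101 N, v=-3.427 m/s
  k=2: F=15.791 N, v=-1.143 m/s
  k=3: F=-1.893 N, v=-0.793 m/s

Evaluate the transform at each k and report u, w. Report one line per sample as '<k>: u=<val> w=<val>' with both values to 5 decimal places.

0: u=-9.70675 w=-12.26747
1: u=-14.50841 w=-19.38252
2: u=-4.05502 w=-7.24855
3: u=-4.11256 w=-3.72973

k=0: b·v=48.9×(-2.222)=-108.65580; √(2b)=9.88939; u=(-108.65580+12.662)/9.88939=-9.70675, w=(-108.65580−12.662)/9.88939=-12.26747
k=1: b·v=48.9×(-3.427)=-167.58030; √(2b)=9.88939; u=(-167.58030+24.101)/9.88939=-14.50841, w=(-167.58030−24.101)/9.88939=-19.38252
k=2: b·v=48.9×(-1.143)=-55.89270; √(2b)=9.88939; u=(-55.89270+15.791)/9.88939=-4.05502, w=(-55.89270−15.791)/9.88939=-7.24855
k=3: b·v=48.9×(-0.793)=-38.77770; √(2b)=9.88939; u=(-38.77770+(-1.893))/9.88939=-4.11256, w=(-38.77770−(-1.893))/9.88939=-3.72973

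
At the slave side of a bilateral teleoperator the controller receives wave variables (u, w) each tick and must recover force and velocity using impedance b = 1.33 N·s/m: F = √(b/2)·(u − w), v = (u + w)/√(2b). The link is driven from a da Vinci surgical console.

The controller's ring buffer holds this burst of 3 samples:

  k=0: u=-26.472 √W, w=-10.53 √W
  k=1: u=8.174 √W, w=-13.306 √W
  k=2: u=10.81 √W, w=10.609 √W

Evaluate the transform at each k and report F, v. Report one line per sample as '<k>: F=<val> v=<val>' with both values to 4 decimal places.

0: F=-13.0003 v=-22.6874
1: F=17.5164 v=-3.1466
2: F=0.1639 v=13.1328

k=0: u−w=-15.9420, u+w=-37.0020; √(b/2)=0.8155, √(2b)=1.6310; F=0.8155×(-15.942)=-13.0003, v=-37.0020/1.6310=-22.6874
k=1: u−w=21.4800, u+w=-5.1320; √(b/2)=0.8155, √(2b)=1.6310; F=0.8155×21.48=17.5164, v=-5.1320/1.6310=-3.1466
k=2: u−w=0.2010, u+w=21.4190; √(b/2)=0.8155, √(2b)=1.6310; F=0.8155×0.201=0.1639, v=21.4190/1.6310=13.1328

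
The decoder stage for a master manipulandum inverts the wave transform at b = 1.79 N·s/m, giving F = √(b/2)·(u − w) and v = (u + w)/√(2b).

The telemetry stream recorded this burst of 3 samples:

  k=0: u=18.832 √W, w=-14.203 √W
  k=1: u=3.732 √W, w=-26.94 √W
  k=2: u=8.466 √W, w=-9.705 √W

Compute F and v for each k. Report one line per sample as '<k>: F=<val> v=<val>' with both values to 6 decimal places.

0: F=31.252577 v=2.446503
1: F=29.017074 v=-12.265809
2: F=17.190573 v=-0.654832

k=0: u−w=33.035000, u+w=4.629000; √(b/2)=0.946044, √(2b)=1.892089; F=0.946044×33.035=31.252577, v=4.629000/1.892089=2.446503
k=1: u−w=30.672000, u+w=-23.208000; √(b/2)=0.946044, √(2b)=1.892089; F=0.946044×30.672=29.017074, v=-23.208000/1.892089=-12.265809
k=2: u−w=18.171000, u+w=-1.239000; √(b/2)=0.946044, √(2b)=1.892089; F=0.946044×18.171=17.190573, v=-1.239000/1.892089=-0.654832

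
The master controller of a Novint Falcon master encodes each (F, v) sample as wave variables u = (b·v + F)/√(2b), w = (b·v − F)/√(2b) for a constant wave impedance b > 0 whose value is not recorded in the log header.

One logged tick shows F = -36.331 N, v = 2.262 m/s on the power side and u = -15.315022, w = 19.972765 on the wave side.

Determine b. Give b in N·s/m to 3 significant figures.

u + w = 4.657743;  u + w = √(2b)·v, so √(2b) = 4.657743/2.262 = 2.059126.
b = (√(2b))²/2 = 4.240000/2 = 2.120000.
(Check via u − w = 2F/√(2b): u − w = -35.287787, 2F/√(2b) = -35.287787.)

b = 2.12 N·s/m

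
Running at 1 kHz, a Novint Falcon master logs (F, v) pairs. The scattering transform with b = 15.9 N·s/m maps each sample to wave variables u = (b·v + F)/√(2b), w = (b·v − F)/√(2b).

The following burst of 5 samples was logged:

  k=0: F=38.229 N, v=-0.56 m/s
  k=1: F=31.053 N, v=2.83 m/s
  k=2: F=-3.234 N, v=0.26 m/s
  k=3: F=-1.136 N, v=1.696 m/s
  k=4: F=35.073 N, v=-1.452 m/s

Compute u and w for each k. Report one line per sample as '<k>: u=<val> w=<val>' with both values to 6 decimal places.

0: u=5.200253 w=-8.358176
1: u=13.486078 w=2.472714
2: u=0.159599 w=1.306580
3: u=4.580549 w=4.983447
4: u=2.125534 w=-10.313578

k=0: b·v=15.9×(-0.56)=-8.904000; √(2b)=5.639149; u=(-8.904000+38.229)/5.639149=5.200253, w=(-8.904000−38.229)/5.639149=-8.358176
k=1: b·v=15.9×2.83=44.997000; √(2b)=5.639149; u=(44.997000+31.053)/5.639149=13.486078, w=(44.997000−31.053)/5.639149=2.472714
k=2: b·v=15.9×0.26=4.134000; √(2b)=5.639149; u=(4.134000+(-3.234))/5.639149=0.159599, w=(4.134000−(-3.234))/5.639149=1.306580
k=3: b·v=15.9×1.696=26.966400; √(2b)=5.639149; u=(26.966400+(-1.136))/5.639149=4.580549, w=(26.966400−(-1.136))/5.639149=4.983447
k=4: b·v=15.9×(-1.452)=-23.086800; √(2b)=5.639149; u=(-23.086800+35.073)/5.639149=2.125534, w=(-23.086800−35.073)/5.639149=-10.313578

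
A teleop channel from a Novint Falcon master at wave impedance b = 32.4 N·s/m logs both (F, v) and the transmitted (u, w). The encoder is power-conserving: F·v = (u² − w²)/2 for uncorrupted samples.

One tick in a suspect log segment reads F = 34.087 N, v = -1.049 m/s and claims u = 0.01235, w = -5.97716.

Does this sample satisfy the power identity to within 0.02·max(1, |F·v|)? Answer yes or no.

no

F·v = 34.087×(-1.049) = -35.7573 W.
(u² − w²)/2 = (0.0002 − 35.7264)/2 = -17.8631 W.
|Δ| = 17.8941;  2% of max(1, |F·v|) = 0.7151.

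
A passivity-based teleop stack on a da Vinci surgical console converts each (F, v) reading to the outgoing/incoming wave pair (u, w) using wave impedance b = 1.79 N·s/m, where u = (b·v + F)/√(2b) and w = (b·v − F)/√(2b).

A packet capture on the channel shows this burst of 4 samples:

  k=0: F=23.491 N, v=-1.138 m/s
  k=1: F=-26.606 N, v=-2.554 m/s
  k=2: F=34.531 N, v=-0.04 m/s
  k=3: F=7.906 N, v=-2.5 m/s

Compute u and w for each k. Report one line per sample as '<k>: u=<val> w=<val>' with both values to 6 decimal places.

k=0: b·v=1.79×(-1.138)=-2.037020; √(2b)=1.892089; u=(-2.037020+23.491)/1.892089=11.338781, w=(-2.037020−23.491)/1.892089=-13.491978
k=1: b·v=1.79×(-2.554)=-4.571660; √(2b)=1.892089; u=(-4.571660+(-26.606))/1.892089=-16.477905, w=(-4.571660−(-26.606))/1.892089=11.645511
k=2: b·v=1.79×(-0.04)=-0.071600; √(2b)=1.892089; u=(-0.071600+34.531)/1.892089=18.212359, w=(-0.071600−34.531)/1.892089=-18.288042
k=3: b·v=1.79×(-2.5)=-4.475000; √(2b)=1.892089; u=(-4.475000+7.906)/1.892089=1.813340, w=(-4.475000−7.906)/1.892089=-6.543562

0: u=11.338781 w=-13.491978
1: u=-16.477905 w=11.645511
2: u=18.212359 w=-18.288042
3: u=1.813340 w=-6.543562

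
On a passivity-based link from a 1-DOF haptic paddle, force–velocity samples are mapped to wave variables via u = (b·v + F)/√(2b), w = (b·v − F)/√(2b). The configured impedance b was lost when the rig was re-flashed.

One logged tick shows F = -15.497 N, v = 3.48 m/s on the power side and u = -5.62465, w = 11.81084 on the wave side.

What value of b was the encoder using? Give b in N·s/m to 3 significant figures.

u + w = 6.18619;  u + w = √(2b)·v, so √(2b) = 6.18619/3.48 = 1.77764.
b = (√(2b))²/2 = 3.16001/2 = 1.58000.
(Check via u − w = 2F/√(2b): u − w = -17.43549, 2F/√(2b) = -17.43547.)

b = 1.58 N·s/m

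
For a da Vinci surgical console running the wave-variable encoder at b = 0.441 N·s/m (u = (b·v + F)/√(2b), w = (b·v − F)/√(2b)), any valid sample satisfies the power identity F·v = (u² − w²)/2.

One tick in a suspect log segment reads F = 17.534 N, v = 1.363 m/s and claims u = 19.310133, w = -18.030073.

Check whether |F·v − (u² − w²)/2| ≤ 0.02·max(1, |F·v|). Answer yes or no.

F·v = 17.534×1.363 = 23.898842 W.
(u² − w²)/2 = (372.881236 − 325.083532)/2 = 23.898852 W.
|Δ| = 0.000010;  2% of max(1, |F·v|) = 0.477977.

yes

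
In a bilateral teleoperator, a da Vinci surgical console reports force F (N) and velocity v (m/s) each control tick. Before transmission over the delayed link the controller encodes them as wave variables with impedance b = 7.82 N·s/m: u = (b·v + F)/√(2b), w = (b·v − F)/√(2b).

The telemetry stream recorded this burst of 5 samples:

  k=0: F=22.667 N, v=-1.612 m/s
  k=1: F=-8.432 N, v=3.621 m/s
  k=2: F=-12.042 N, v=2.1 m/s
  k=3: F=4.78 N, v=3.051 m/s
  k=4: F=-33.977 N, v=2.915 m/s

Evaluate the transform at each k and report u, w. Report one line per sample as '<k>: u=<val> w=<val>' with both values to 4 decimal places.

0: u=2.5441 w=-8.9191
1: u=5.0279 w=9.2922
2: u=1.1075 w=7.1974
3: u=7.2416 w=4.8243
4: u=-2.8274 w=14.3555

k=0: b·v=7.82×(-1.612)=-12.6058; √(2b)=3.9547; u=(-12.6058+22.667)/3.9547=2.5441, w=(-12.6058−22.667)/3.9547=-8.9191
k=1: b·v=7.82×3.621=28.3162; √(2b)=3.9547; u=(28.3162+(-8.432))/3.9547=5.0279, w=(28.3162−(-8.432))/3.9547=9.2922
k=2: b·v=7.82×2.1=16.4220; √(2b)=3.9547; u=(16.4220+(-12.042))/3.9547=1.1075, w=(16.4220−(-12.042))/3.9547=7.1974
k=3: b·v=7.82×3.051=23.8588; √(2b)=3.9547; u=(23.8588+4.78)/3.9547=7.2416, w=(23.8588−4.78)/3.9547=4.8243
k=4: b·v=7.82×2.915=22.7953; √(2b)=3.9547; u=(22.7953+(-33.977))/3.9547=-2.8274, w=(22.7953−(-33.977))/3.9547=14.3555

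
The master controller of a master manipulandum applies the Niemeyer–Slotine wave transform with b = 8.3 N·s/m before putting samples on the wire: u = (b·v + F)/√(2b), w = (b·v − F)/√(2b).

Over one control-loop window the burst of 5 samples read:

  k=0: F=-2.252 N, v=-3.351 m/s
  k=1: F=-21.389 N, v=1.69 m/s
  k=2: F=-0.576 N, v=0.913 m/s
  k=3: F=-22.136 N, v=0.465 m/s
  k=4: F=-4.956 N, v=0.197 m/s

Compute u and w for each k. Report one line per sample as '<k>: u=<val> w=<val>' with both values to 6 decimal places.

k=0: b·v=8.3×(-3.351)=-27.813300; √(2b)=4.074310; u=(-27.813300+(-2.252))/4.074310=-7.379238, w=(-27.813300−(-2.252))/4.074310=-6.273774
k=1: b·v=8.3×1.69=14.027000; √(2b)=4.074310; u=(14.027000+(-21.389))/4.074310=-1.806932, w=(14.027000−(-21.389))/4.074310=8.692515
k=2: b·v=8.3×0.913=7.577900; √(2b)=4.074310; u=(7.577900+(-0.576))/4.074310=1.718549, w=(7.577900−(-0.576))/4.074310=2.001296
k=3: b·v=8.3×0.465=3.859500; √(2b)=4.074310; u=(3.859500+(-22.136))/4.074310=-4.485790, w=(3.859500−(-22.136))/4.074310=6.380345
k=4: b·v=8.3×0.197=1.635100; √(2b)=4.074310; u=(1.635100+(-4.956))/4.074310=-0.815083, w=(1.635100−(-4.956))/4.074310=1.617722

0: u=-7.379238 w=-6.273774
1: u=-1.806932 w=8.692515
2: u=1.718549 w=2.001296
3: u=-4.485790 w=6.380345
4: u=-0.815083 w=1.617722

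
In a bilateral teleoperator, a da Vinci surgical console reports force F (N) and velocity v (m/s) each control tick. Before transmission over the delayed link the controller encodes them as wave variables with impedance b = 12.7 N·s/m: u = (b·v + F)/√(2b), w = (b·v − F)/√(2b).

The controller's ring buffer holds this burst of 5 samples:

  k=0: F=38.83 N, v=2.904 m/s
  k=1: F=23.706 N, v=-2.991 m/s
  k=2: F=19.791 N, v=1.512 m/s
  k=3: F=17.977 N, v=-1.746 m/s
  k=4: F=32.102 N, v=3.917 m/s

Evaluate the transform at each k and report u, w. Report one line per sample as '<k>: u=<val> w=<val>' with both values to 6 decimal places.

k=0: b·v=12.7×2.904=36.880800; √(2b)=5.039841; u=(36.880800+38.83)/5.039841=15.022457, w=(36.880800−38.83)/5.039841=-0.386758
k=1: b·v=12.7×(-2.991)=-37.985700; √(2b)=5.039841; u=(-37.985700+23.706)/5.039841=-2.833363, w=(-37.985700−23.706)/5.039841=-12.240802
k=2: b·v=12.7×1.512=19.202400; √(2b)=5.039841; u=(19.202400+19.791)/5.039841=7.737029, w=(19.202400−19.791)/5.039841=-0.116789
k=3: b·v=12.7×(-1.746)=-22.174200; √(2b)=5.039841; u=(-22.174200+17.977)/5.039841=-0.832804, w=(-22.174200−17.977)/5.039841=-7.966759
k=4: b·v=12.7×3.917=49.745900; √(2b)=5.039841; u=(49.745900+32.102)/5.039841=16.240174, w=(49.745900−32.102)/5.039841=3.500884

0: u=15.022457 w=-0.386758
1: u=-2.833363 w=-12.240802
2: u=7.737029 w=-0.116789
3: u=-0.832804 w=-7.966759
4: u=16.240174 w=3.500884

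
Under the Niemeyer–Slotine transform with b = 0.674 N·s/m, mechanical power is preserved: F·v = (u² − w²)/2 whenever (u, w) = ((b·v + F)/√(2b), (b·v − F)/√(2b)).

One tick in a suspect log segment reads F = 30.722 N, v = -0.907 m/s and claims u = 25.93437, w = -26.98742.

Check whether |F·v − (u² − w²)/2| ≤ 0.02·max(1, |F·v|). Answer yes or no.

yes

F·v = 30.722×(-0.907) = -27.86485 W.
(u² − w²)/2 = (672.59155 − 728.32084)/2 = -27.86465 W.
|Δ| = 0.00021;  2% of max(1, |F·v|) = 0.55730.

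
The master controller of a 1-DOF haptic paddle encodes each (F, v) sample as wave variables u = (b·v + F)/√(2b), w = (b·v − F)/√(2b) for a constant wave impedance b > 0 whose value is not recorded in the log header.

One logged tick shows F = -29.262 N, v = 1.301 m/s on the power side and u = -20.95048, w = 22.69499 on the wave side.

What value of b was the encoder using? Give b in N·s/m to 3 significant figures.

b = 0.899 N·s/m

u + w = 1.7445;  u + w = √(2b)·v, so √(2b) = 1.7445/1.301 = 1.3409.
b = (√(2b))²/2 = 1.7980/2 = 0.8990.
(Check via u − w = 2F/√(2b): u − w = -43.6455, 2F/√(2b) = -43.6453.)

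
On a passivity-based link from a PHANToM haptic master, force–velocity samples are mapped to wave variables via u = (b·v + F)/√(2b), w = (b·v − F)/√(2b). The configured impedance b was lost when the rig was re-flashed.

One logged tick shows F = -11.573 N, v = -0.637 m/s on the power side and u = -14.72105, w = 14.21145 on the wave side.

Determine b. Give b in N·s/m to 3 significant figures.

b = 0.32 N·s/m

u + w = -0.5096;  u + w = √(2b)·v, so √(2b) = -0.5096/(-0.637) = 0.8000.
b = (√(2b))²/2 = 0.6400/2 = 0.3200.
(Check via u − w = 2F/√(2b): u − w = -28.9325, 2F/√(2b) = -28.9325.)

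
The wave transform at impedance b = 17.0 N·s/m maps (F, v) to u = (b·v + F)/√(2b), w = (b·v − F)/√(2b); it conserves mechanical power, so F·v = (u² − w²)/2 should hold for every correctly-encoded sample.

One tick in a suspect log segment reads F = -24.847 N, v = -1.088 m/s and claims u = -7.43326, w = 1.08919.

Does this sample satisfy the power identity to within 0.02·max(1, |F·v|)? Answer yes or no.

yes

F·v = (-24.847)×(-1.088) = 27.0335 W.
(u² − w²)/2 = (55.2534 − 1.1863)/2 = 27.0335 W.
|Δ| = 0.0000;  2% of max(1, |F·v|) = 0.5407.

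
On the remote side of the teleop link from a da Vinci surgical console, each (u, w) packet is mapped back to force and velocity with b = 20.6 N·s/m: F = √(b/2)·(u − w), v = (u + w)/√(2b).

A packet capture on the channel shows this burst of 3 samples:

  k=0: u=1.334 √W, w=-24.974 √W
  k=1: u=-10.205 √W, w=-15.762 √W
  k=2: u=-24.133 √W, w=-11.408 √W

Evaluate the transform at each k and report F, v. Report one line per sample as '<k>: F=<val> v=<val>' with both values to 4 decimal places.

k=0: u−w=26.3080, u+w=-23.6400; √(b/2)=3.2094, √(2b)=6.4187; F=3.2094×26.308=84.4319, v=-23.6400/6.4187=-3.6830
k=1: u−w=5.5570, u+w=-25.9670; √(b/2)=3.2094, √(2b)=6.4187; F=3.2094×5.557=17.8344, v=-25.9670/6.4187=-4.0455
k=2: u−w=-12.7250, u+w=-35.5410; √(b/2)=3.2094, √(2b)=6.4187; F=3.2094×(-12.725)=-40.8391, v=-35.5410/6.4187=-5.5371

0: F=84.4319 v=-3.6830
1: F=17.8344 v=-4.0455
2: F=-40.8391 v=-5.5371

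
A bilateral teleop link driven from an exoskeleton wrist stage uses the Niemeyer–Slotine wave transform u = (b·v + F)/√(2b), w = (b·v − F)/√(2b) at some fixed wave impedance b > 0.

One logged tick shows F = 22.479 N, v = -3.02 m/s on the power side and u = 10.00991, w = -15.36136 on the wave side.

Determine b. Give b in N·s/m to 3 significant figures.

u + w = -5.3514;  u + w = √(2b)·v, so √(2b) = -5.3514/(-3.02) = 1.7720.
b = (√(2b))²/2 = 3.1400/2 = 1.5700.
(Check via u − w = 2F/√(2b): u − w = 25.3713, 2F/√(2b) = 25.3713.)

b = 1.57 N·s/m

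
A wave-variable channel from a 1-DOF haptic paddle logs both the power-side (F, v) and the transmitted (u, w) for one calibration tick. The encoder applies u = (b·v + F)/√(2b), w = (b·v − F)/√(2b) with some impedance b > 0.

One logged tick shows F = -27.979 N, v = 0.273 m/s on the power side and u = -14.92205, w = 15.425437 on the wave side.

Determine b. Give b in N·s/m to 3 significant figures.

u + w = 0.503387;  u + w = √(2b)·v, so √(2b) = 0.503387/0.273 = 1.843908.
b = (√(2b))²/2 = 3.399998/2 = 1.699999.
(Check via u − w = 2F/√(2b): u − w = -30.347487, 2F/√(2b) = -30.347494.)

b = 1.7 N·s/m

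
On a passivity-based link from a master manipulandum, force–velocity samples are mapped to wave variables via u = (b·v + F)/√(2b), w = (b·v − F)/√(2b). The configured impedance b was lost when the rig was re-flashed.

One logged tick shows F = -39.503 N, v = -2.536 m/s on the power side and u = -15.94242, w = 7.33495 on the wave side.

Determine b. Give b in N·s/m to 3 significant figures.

b = 5.76 N·s/m

u + w = -8.6075;  u + w = √(2b)·v, so √(2b) = -8.6075/(-2.536) = 3.3941.
b = (√(2b))²/2 = 11.5200/2 = 5.7600.
(Check via u − w = 2F/√(2b): u − w = -23.2774, 2F/√(2b) = -23.2774.)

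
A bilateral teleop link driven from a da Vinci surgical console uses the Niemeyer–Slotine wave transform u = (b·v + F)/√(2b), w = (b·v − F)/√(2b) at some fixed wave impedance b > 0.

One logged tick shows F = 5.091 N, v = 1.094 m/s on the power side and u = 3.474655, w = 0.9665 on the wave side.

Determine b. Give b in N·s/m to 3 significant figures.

b = 8.24 N·s/m

u + w = 4.441155;  u + w = √(2b)·v, so √(2b) = 4.441155/1.094 = 4.059557.
b = (√(2b))²/2 = 16.480000/2 = 8.240000.
(Check via u − w = 2F/√(2b): u − w = 2.508155, 2F/√(2b) = 2.508156.)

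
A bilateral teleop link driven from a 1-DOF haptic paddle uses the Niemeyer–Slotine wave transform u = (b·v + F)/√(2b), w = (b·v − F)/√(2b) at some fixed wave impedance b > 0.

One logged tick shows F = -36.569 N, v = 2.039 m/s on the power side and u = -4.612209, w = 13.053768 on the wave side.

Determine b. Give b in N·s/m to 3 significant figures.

b = 8.57 N·s/m

u + w = 8.441559;  u + w = √(2b)·v, so √(2b) = 8.441559/2.039 = 4.140049.
b = (√(2b))²/2 = 17.140002/2 = 8.570001.
(Check via u − w = 2F/√(2b): u − w = -17.665977, 2F/√(2b) = -17.665976.)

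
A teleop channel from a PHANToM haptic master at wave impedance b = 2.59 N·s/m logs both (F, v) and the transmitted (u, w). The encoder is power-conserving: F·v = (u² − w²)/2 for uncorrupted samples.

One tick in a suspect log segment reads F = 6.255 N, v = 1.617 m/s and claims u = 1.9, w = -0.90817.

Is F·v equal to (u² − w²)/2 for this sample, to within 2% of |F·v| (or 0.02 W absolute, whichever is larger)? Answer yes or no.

F·v = 6.255×1.617 = 10.11434 W.
(u² − w²)/2 = (3.61000 − 0.82477)/2 = 1.39261 W.
|Δ| = 8.72172;  2% of max(1, |F·v|) = 0.20229.

no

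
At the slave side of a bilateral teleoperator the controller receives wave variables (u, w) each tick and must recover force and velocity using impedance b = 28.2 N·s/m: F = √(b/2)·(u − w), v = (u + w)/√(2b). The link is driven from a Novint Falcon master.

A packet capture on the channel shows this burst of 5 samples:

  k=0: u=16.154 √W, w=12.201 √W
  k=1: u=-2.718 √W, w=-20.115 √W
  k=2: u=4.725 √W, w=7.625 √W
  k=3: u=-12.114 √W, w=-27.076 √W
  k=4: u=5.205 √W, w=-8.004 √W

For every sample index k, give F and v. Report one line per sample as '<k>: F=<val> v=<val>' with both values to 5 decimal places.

0: F=14.84350 v=3.77564
1: F=65.32568 v=-3.04035
2: F=-10.88949 v=1.64448
3: F=56.18226 v=-5.21838
4: F=49.59975 v=-0.37270

k=0: u−w=3.95300, u+w=28.35500; √(b/2)=3.75500, √(2b)=7.50999; F=3.75500×3.953=14.84350, v=28.35500/7.50999=3.77564
k=1: u−w=17.39700, u+w=-22.83300; √(b/2)=3.75500, √(2b)=7.50999; F=3.75500×17.397=65.32568, v=-22.83300/7.50999=-3.04035
k=2: u−w=-2.90000, u+w=12.35000; √(b/2)=3.75500, √(2b)=7.50999; F=3.75500×(-2.9)=-10.88949, v=12.35000/7.50999=1.64448
k=3: u−w=14.96200, u+w=-39.19000; √(b/2)=3.75500, √(2b)=7.50999; F=3.75500×14.962=56.18226, v=-39.19000/7.50999=-5.21838
k=4: u−w=13.20900, u+w=-2.79900; √(b/2)=3.75500, √(2b)=7.50999; F=3.75500×13.209=49.59975, v=-2.79900/7.50999=-0.37270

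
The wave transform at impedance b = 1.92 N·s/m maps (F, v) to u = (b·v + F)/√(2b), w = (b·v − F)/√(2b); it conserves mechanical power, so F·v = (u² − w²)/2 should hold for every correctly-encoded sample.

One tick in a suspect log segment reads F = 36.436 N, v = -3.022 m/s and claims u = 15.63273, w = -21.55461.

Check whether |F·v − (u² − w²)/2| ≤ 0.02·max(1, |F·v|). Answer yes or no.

yes

F·v = 36.436×(-3.022) = -110.10959 W.
(u² − w²)/2 = (244.38225 − 464.60121)/2 = -110.10948 W.
|Δ| = 0.00011;  2% of max(1, |F·v|) = 2.20219.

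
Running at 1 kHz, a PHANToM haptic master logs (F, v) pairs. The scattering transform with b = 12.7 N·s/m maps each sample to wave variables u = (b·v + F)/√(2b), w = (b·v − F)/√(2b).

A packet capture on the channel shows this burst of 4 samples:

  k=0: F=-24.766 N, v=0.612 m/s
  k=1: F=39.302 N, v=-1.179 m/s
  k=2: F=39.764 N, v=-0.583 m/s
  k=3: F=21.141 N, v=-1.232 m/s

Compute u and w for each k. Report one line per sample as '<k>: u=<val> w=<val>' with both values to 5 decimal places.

k=0: b·v=12.7×0.612=7.77240; √(2b)=5.03984; u=(7.77240+(-24.766))/5.03984=-3.37185, w=(7.77240−(-24.766))/5.03984=6.45624
k=1: b·v=12.7×(-1.179)=-14.97330; √(2b)=5.03984; u=(-14.97330+39.302)/5.03984=4.82728, w=(-14.97330−39.302)/5.03984=-10.76925
k=2: b·v=12.7×(-0.583)=-7.40410; √(2b)=5.03984; u=(-7.40410+39.764)/5.03984=6.42082, w=(-7.40410−39.764)/5.03984=-9.35904
k=3: b·v=12.7×(-1.232)=-15.64640; √(2b)=5.03984; u=(-15.64640+21.141)/5.03984=1.09023, w=(-15.64640−21.141)/5.03984=-7.29932

0: u=-3.37185 w=6.45624
1: u=4.82728 w=-10.76925
2: u=6.42082 w=-9.35904
3: u=1.09023 w=-7.29932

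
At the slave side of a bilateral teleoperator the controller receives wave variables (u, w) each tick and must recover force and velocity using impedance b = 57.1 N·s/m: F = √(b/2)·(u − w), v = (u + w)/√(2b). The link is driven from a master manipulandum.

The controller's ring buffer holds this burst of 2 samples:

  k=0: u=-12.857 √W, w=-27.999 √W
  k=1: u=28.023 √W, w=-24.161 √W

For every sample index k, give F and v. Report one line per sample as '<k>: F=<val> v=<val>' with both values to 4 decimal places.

k=0: u−w=15.1420, u+w=-40.8560; √(b/2)=5.3432, √(2b)=10.6864; F=5.3432×15.142=80.9070, v=-40.8560/10.6864=-3.8232
k=1: u−w=52.1840, u+w=3.8620; √(b/2)=5.3432, √(2b)=10.6864; F=5.3432×52.184=278.8306, v=3.8620/10.6864=0.3614

0: F=80.9070 v=-3.8232
1: F=278.8306 v=0.3614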